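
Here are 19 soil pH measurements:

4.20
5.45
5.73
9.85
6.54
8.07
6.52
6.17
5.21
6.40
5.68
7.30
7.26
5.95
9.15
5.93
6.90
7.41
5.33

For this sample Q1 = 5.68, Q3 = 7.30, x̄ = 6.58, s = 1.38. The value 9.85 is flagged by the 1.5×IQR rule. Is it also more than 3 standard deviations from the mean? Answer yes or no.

z = (9.85 − 6.58) / 1.38 = 2.37.
|z| = 2.37 ≤ 3.

no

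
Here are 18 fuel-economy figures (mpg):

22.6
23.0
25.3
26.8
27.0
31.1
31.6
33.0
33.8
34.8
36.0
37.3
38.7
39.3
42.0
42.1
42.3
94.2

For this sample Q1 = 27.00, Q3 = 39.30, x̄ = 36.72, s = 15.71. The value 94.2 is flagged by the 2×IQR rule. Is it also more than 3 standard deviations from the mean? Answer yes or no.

yes

z = (94.2 − 36.72) / 15.71 = 3.66.
|z| = 3.66 > 3.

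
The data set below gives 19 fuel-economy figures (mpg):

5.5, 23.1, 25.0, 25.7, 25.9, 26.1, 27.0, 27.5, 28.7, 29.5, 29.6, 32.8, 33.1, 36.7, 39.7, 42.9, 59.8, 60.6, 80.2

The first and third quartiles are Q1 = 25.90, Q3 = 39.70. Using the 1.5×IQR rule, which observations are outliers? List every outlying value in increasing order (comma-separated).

IQR = Q3 − Q1 = 39.70 − 25.90 = 13.80.
Lower fence = Q1 − 1.5·IQR = 25.90 − 20.70 = 5.20.
Upper fence = Q3 + 1.5·IQR = 39.70 + 20.70 = 60.40.
60.6 > 60.40 → outlier.
80.2 > 60.40 → outlier.
All remaining values lie within [5.20, 60.40].

60.6, 80.2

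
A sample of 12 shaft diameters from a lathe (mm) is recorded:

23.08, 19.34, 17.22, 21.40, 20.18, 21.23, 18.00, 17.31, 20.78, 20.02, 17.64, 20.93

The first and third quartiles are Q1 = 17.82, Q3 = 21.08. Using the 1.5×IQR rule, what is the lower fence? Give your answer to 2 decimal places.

IQR = Q3 − Q1 = 21.08 − 17.82 = 3.26.
Lower fence = Q1 − 1.5·IQR = 17.82 − 4.89 = 12.93.
Upper fence = Q3 + 1.5·IQR = 21.08 + 4.89 = 25.97.

12.93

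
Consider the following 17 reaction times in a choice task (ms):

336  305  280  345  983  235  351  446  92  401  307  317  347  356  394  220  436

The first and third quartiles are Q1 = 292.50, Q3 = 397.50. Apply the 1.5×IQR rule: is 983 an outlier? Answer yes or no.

yes

IQR = Q3 − Q1 = 397.50 − 292.50 = 105.00.
Lower fence = Q1 − 1.5·IQR = 292.50 − 157.50 = 135.00.
Upper fence = Q3 + 1.5·IQR = 397.50 + 157.50 = 555.00.
983 lies above the upper fence.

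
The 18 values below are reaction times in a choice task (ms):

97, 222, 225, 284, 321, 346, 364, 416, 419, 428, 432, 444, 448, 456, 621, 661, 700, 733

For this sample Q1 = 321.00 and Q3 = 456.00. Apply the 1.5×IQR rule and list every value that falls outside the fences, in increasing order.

97, 661, 700, 733

IQR = Q3 − Q1 = 456.00 − 321.00 = 135.00.
Lower fence = Q1 − 1.5·IQR = 321.00 − 202.50 = 118.50.
Upper fence = Q3 + 1.5·IQR = 456.00 + 202.50 = 658.50.
97 < 118.50 → outlier.
661 > 658.50 → outlier.
700 > 658.50 → outlier.
733 > 658.50 → outlier.
All remaining values lie within [118.50, 658.50].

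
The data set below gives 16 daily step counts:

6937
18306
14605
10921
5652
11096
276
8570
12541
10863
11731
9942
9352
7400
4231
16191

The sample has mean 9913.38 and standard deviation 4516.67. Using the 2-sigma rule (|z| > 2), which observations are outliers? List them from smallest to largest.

Cutoffs at x̄ ± 2s: 9913.38 ± 2·4516.67 = [880.04, 18946.72].
276: z = -2.13, |z| > 2 → outlier.
Every other value lies within [880.04, 18946.72].

276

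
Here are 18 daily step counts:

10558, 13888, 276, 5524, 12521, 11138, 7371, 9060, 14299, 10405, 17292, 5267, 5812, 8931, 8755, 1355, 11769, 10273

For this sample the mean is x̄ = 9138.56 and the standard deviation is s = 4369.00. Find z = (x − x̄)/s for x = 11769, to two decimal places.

0.60

z = (11769 − 9138.56) / 4369.00 = 0.60.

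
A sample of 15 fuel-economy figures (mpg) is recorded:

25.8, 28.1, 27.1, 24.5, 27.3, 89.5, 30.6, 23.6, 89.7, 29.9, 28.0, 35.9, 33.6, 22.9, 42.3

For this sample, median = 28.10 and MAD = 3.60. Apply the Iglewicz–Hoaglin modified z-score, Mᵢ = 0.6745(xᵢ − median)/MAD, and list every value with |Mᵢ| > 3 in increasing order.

89.5, 89.7

|Mᵢ| > 3 ⇔ |xᵢ − 28.10| > 3·3.60/0.6745 = 16.01.
So outliers lie outside [12.09, 44.11].
89.5: M = 11.50 → outlier.
89.7: M = 11.54 → outlier.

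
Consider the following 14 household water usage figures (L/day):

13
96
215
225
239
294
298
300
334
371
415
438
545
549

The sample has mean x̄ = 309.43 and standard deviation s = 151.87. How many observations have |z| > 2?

Cutoffs: x̄ ± 2s = [5.69, 613.17].
Every value lies within the cutoffs.

0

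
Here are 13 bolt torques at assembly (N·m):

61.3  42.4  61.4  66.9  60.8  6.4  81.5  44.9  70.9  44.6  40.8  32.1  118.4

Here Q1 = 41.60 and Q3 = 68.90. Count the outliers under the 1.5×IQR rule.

1

IQR = 27.30; fences at 41.60 − 40.95 = 0.65 and 68.90 + 40.95 = 109.85.
Outside the cutoffs: 118.4.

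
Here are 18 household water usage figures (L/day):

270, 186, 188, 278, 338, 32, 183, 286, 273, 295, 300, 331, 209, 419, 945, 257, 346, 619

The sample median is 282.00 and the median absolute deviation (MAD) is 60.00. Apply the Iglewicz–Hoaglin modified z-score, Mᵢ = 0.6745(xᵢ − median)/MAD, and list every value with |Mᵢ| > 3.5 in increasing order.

|Mᵢ| > 3.5 ⇔ |xᵢ − 282.00| > 3.5·60.00/0.6745 = 311.34.
So outliers lie outside [-29.34, 593.34].
619: M = 3.79 → outlier.
945: M = 7.45 → outlier.

619, 945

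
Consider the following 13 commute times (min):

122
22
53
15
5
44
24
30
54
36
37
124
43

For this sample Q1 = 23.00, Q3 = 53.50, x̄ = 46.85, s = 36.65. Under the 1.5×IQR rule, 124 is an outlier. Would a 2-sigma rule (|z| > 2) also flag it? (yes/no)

yes

z = (124 − 46.85) / 36.65 = 2.11.
|z| = 2.11 > 2.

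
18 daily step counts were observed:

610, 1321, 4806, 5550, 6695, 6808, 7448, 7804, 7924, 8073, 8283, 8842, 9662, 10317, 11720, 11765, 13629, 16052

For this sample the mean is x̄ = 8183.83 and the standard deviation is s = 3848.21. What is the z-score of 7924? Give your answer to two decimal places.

z = (7924 − 8183.83) / 3848.21 = -0.07.

-0.07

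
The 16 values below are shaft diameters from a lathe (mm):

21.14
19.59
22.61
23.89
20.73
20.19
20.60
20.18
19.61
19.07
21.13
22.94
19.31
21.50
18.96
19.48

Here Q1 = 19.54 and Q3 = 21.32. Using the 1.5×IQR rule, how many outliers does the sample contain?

IQR = 1.78; fences at 19.54 − 2.67 = 16.87 and 21.32 + 2.67 = 23.99.
Every value lies within the cutoffs.

0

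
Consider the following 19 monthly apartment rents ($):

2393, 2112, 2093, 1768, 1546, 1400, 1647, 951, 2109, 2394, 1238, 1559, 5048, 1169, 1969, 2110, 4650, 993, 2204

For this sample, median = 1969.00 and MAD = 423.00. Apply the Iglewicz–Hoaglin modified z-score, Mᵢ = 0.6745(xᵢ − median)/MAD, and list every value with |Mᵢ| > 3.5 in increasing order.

4650, 5048

|Mᵢ| > 3.5 ⇔ |xᵢ − 1969.00| > 3.5·423.00/0.6745 = 2194.96.
So outliers lie outside [-225.96, 4163.96].
4650: M = 4.28 → outlier.
5048: M = 4.91 → outlier.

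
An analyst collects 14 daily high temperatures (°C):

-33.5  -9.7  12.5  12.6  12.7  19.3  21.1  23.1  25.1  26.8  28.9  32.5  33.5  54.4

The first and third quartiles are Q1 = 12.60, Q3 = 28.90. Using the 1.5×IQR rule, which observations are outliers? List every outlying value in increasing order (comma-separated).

IQR = Q3 − Q1 = 28.90 − 12.60 = 16.30.
Lower fence = Q1 − 1.5·IQR = 12.60 − 24.45 = -11.85.
Upper fence = Q3 + 1.5·IQR = 28.90 + 24.45 = 53.35.
-33.5 < -11.85 → outlier.
54.4 > 53.35 → outlier.
All remaining values lie within [-11.85, 53.35].

-33.5, 54.4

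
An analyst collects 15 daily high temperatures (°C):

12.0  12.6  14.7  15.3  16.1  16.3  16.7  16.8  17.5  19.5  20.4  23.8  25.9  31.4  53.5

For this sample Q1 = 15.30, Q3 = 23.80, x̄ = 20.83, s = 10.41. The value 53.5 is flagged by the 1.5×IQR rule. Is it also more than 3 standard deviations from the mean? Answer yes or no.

yes

z = (53.5 − 20.83) / 10.41 = 3.14.
|z| = 3.14 > 3.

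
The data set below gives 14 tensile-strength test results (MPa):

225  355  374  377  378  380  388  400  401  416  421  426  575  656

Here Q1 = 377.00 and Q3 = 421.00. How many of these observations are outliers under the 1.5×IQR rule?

IQR = 44.00; fences at 377.00 − 66.00 = 311.00 and 421.00 + 66.00 = 487.00.
Outside the cutoffs: 225, 575, 656.

3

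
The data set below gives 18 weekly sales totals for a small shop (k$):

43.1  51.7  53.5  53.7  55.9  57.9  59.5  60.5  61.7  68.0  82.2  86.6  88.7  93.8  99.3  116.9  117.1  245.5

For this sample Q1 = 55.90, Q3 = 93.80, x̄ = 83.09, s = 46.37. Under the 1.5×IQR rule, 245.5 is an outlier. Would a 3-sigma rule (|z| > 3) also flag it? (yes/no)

z = (245.5 − 83.09) / 46.37 = 3.50.
|z| = 3.50 > 3.

yes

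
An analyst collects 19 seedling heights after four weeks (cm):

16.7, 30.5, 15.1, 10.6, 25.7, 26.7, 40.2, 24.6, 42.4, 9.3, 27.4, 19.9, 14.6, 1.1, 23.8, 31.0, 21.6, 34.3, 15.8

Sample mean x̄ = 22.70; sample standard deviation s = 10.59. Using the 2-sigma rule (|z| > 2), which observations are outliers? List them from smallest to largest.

1.1

Cutoffs at x̄ ± 2s: 22.70 ± 2·10.59 = [1.52, 43.88].
1.1: z = -2.04, |z| > 2 → outlier.
Every other value lies within [1.52, 43.88].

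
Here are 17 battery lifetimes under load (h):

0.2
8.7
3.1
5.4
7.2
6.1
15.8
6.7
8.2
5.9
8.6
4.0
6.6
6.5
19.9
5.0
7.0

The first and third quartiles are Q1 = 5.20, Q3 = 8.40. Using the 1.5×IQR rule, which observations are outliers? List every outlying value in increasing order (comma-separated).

0.2, 15.8, 19.9

IQR = Q3 − Q1 = 8.40 − 5.20 = 3.20.
Lower fence = Q1 − 1.5·IQR = 5.20 − 4.80 = 0.40.
Upper fence = Q3 + 1.5·IQR = 8.40 + 4.80 = 13.20.
0.2 < 0.40 → outlier.
15.8 > 13.20 → outlier.
19.9 > 13.20 → outlier.
All remaining values lie within [0.40, 13.20].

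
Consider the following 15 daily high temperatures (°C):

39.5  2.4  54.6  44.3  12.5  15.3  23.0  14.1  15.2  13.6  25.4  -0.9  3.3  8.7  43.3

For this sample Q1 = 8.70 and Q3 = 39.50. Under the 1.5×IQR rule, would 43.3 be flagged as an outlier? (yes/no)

IQR = Q3 − Q1 = 39.50 − 8.70 = 30.80.
Lower fence = Q1 − 1.5·IQR = 8.70 − 46.20 = -37.50.
Upper fence = Q3 + 1.5·IQR = 39.50 + 46.20 = 85.70.
43.3 lies within [-37.50, 85.70].

no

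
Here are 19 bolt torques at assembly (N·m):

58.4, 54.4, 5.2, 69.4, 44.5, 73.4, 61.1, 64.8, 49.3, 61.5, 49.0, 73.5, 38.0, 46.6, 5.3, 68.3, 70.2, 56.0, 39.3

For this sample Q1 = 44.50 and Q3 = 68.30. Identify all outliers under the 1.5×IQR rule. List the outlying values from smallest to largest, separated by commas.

5.2, 5.3

IQR = Q3 − Q1 = 68.30 − 44.50 = 23.80.
Lower fence = Q1 − 1.5·IQR = 44.50 − 35.70 = 8.80.
Upper fence = Q3 + 1.5·IQR = 68.30 + 35.70 = 104.00.
5.2 < 8.80 → outlier.
5.3 < 8.80 → outlier.
All remaining values lie within [8.80, 104.00].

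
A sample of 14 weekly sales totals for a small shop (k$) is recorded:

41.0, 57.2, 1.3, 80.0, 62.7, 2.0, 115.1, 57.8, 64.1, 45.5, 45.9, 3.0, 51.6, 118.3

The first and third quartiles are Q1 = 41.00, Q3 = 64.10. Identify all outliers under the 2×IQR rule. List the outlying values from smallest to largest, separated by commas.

IQR = Q3 − Q1 = 64.10 − 41.00 = 23.10.
Lower fence = Q1 − 2·IQR = 41.00 − 46.20 = -5.20.
Upper fence = Q3 + 2·IQR = 64.10 + 46.20 = 110.30.
115.1 > 110.30 → outlier.
118.3 > 110.30 → outlier.
All remaining values lie within [-5.20, 110.30].

115.1, 118.3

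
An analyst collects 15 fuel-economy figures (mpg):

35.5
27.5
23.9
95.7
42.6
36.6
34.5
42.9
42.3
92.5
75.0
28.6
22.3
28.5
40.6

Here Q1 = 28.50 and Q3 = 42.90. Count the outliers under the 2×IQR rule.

3

IQR = 14.40; fences at 28.50 − 28.80 = -0.30 and 42.90 + 28.80 = 71.70.
Outside the cutoffs: 75.0, 92.5, 95.7.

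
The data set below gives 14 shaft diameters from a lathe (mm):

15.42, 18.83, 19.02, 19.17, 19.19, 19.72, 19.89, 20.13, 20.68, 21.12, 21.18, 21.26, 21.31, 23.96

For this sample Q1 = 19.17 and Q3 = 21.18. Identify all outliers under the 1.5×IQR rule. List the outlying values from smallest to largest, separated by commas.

15.42

IQR = Q3 − Q1 = 21.18 − 19.17 = 2.01.
Lower fence = Q1 − 1.5·IQR = 19.17 − 3.015 = 16.155.
Upper fence = Q3 + 1.5·IQR = 21.18 + 3.015 = 24.195.
15.42 < 16.155 → outlier.
All remaining values lie within [16.155, 24.195].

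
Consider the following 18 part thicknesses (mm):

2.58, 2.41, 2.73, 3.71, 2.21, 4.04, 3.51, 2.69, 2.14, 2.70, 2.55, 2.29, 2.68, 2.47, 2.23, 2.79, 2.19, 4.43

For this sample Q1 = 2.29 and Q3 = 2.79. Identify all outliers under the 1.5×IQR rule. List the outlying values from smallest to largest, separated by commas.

3.71, 4.04, 4.43

IQR = Q3 − Q1 = 2.79 − 2.29 = 0.50.
Lower fence = Q1 − 1.5·IQR = 2.29 − 0.75 = 1.54.
Upper fence = Q3 + 1.5·IQR = 2.79 + 0.75 = 3.54.
3.71 > 3.54 → outlier.
4.04 > 3.54 → outlier.
4.43 > 3.54 → outlier.
All remaining values lie within [1.54, 3.54].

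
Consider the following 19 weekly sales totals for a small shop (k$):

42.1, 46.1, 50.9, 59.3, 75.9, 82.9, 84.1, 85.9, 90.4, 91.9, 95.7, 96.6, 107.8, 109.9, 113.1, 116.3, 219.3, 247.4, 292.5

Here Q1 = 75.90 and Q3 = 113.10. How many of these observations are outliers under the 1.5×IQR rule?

3

IQR = 37.20; fences at 75.90 − 55.80 = 20.10 and 113.10 + 55.80 = 168.90.
Outside the cutoffs: 219.3, 247.4, 292.5.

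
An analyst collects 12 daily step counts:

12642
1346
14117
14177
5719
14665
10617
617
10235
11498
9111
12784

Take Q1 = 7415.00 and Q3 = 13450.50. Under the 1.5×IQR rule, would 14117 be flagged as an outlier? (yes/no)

IQR = Q3 − Q1 = 13450.50 − 7415.00 = 6035.50.
Lower fence = Q1 − 1.5·IQR = 7415.00 − 9053.25 = -1638.25.
Upper fence = Q3 + 1.5·IQR = 13450.50 + 9053.25 = 22503.75.
14117 lies within [-1638.25, 22503.75].

no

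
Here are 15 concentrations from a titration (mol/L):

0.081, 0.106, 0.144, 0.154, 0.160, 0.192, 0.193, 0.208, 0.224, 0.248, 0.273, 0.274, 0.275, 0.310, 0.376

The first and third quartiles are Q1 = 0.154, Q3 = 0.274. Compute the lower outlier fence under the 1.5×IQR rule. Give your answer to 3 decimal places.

-0.026

IQR = Q3 − Q1 = 0.274 − 0.154 = 0.120.
Lower fence = Q1 − 1.5·IQR = 0.154 − 0.180 = -0.026.
Upper fence = Q3 + 1.5·IQR = 0.274 + 0.180 = 0.454.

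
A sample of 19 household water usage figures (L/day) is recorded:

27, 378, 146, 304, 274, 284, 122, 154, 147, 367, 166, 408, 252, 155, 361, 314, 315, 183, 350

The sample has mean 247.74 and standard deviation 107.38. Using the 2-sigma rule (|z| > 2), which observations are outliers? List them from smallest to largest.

Cutoffs at x̄ ± 2s: 247.74 ± 2·107.38 = [32.98, 462.50].
27: z = -2.06, |z| > 2 → outlier.
Every other value lies within [32.98, 462.50].

27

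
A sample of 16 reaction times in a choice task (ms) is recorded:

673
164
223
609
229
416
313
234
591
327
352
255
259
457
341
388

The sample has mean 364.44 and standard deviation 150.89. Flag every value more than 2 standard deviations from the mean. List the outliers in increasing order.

673

Cutoffs at x̄ ± 2s: 364.44 ± 2·150.89 = [62.66, 666.22].
673: z = 2.04, |z| > 2 → outlier.
Every other value lies within [62.66, 666.22].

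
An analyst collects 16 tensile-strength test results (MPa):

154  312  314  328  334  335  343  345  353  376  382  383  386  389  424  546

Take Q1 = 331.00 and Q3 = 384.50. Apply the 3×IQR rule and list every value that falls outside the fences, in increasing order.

IQR = Q3 − Q1 = 384.50 − 331.00 = 53.50.
Lower fence = Q1 − 3·IQR = 331.00 − 160.50 = 170.50.
Upper fence = Q3 + 3·IQR = 384.50 + 160.50 = 545.00.
154 < 170.50 → outlier.
546 > 545.00 → outlier.
All remaining values lie within [170.50, 545.00].

154, 546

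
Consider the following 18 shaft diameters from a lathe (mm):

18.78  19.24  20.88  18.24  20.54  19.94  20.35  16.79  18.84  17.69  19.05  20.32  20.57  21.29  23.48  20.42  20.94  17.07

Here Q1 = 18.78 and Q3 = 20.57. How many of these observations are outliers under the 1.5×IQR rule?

IQR = 1.79; fences at 18.78 − 2.685 = 16.095 and 20.57 + 2.685 = 23.255.
Outside the cutoffs: 23.48.

1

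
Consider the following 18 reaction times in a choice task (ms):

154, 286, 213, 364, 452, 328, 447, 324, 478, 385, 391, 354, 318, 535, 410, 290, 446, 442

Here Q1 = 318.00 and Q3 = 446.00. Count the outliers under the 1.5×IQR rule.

IQR = 128.00; fences at 318.00 − 192.00 = 126.00 and 446.00 + 192.00 = 638.00.
Every value lies within the cutoffs.

0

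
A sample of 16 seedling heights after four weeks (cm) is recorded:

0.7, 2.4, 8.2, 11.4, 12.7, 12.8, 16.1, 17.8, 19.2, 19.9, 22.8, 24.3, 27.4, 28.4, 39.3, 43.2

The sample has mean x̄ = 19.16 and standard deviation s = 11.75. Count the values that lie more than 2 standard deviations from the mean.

1

Cutoffs: x̄ ± 2s = [-4.34, 42.66].
Outside the cutoffs: 43.2.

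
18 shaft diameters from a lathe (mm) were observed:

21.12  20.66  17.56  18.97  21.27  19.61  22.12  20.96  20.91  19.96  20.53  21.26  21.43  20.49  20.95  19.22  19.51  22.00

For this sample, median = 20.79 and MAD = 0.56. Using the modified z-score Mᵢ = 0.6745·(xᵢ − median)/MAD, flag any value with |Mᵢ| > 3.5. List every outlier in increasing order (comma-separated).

17.56

|Mᵢ| > 3.5 ⇔ |xᵢ − 20.79| > 3.5·0.56/0.6745 = 2.91.
So outliers lie outside [17.88, 23.70].
17.56: M = -3.89 → outlier.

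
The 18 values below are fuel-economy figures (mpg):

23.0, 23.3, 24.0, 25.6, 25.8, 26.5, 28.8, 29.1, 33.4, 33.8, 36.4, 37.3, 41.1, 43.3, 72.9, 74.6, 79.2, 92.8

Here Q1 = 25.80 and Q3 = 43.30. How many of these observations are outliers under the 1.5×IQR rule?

4

IQR = 17.50; fences at 25.80 − 26.25 = -0.45 and 43.30 + 26.25 = 69.55.
Outside the cutoffs: 72.9, 74.6, 79.2, 92.8.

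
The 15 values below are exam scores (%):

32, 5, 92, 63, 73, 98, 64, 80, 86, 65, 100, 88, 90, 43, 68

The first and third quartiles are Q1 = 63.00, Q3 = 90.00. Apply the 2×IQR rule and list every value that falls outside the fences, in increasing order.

IQR = Q3 − Q1 = 90.00 − 63.00 = 27.00.
Lower fence = Q1 − 2·IQR = 63.00 − 54.00 = 9.00.
Upper fence = Q3 + 2·IQR = 90.00 + 54.00 = 144.00.
5 < 9.00 → outlier.
All remaining values lie within [9.00, 144.00].

5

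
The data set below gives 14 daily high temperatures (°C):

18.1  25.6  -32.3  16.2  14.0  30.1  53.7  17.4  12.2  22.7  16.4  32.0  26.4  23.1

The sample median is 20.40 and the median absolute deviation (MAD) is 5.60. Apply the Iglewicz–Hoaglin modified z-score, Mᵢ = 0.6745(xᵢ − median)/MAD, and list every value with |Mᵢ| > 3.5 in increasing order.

-32.3, 53.7

|Mᵢ| > 3.5 ⇔ |xᵢ − 20.40| > 3.5·5.60/0.6745 = 29.06.
So outliers lie outside [-8.66, 49.46].
-32.3: M = -6.35 → outlier.
53.7: M = 4.01 → outlier.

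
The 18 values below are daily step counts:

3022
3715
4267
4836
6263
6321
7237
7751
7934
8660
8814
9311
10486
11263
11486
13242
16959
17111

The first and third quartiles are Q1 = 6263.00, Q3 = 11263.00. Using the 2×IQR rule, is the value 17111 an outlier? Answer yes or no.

IQR = Q3 − Q1 = 11263.00 − 6263.00 = 5000.00.
Lower fence = Q1 − 2·IQR = 6263.00 − 10000.00 = -3737.00.
Upper fence = Q3 + 2·IQR = 11263.00 + 10000.00 = 21263.00.
17111 lies within [-3737.00, 21263.00].

no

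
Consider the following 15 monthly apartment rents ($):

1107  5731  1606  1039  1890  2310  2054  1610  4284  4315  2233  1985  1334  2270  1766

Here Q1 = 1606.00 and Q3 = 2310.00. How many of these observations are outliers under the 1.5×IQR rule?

3

IQR = 704.00; fences at 1606.00 − 1056.00 = 550.00 and 2310.00 + 1056.00 = 3366.00.
Outside the cutoffs: 4284, 4315, 5731.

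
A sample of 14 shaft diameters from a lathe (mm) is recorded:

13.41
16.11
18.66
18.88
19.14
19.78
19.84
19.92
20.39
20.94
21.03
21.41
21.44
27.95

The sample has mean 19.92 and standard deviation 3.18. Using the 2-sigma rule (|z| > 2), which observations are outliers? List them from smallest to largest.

13.41, 27.95

Cutoffs at x̄ ± 2s: 19.92 ± 2·3.18 = [13.56, 26.28].
13.41: z = -2.05, |z| > 2 → outlier.
27.95: z = 2.53, |z| > 2 → outlier.
Every other value lies within [13.56, 26.28].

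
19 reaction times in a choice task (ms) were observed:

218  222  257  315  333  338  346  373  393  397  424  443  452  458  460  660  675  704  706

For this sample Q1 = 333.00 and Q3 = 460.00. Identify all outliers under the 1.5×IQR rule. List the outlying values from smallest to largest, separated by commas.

660, 675, 704, 706

IQR = Q3 − Q1 = 460.00 − 333.00 = 127.00.
Lower fence = Q1 − 1.5·IQR = 333.00 − 190.50 = 142.50.
Upper fence = Q3 + 1.5·IQR = 460.00 + 190.50 = 650.50.
660 > 650.50 → outlier.
675 > 650.50 → outlier.
704 > 650.50 → outlier.
706 > 650.50 → outlier.
All remaining values lie within [142.50, 650.50].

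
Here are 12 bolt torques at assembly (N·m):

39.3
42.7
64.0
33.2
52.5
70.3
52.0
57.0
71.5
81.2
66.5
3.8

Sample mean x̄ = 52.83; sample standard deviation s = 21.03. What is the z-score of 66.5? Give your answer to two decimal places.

0.65

z = (66.5 − 52.83) / 21.03 = 0.65.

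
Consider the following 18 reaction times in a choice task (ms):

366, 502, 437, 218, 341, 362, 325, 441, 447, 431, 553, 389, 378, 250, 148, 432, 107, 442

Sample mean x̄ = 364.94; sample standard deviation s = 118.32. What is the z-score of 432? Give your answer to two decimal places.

0.57

z = (432 − 364.94) / 118.32 = 0.57.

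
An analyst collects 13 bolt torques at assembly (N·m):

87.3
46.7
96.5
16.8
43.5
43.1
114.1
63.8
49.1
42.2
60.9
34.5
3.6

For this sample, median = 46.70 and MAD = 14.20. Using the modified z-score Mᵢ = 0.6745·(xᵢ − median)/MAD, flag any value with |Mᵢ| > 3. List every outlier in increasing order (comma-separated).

|Mᵢ| > 3 ⇔ |xᵢ − 46.70| > 3·14.20/0.6745 = 63.16.
So outliers lie outside [-16.46, 109.86].
114.1: M = 3.20 → outlier.

114.1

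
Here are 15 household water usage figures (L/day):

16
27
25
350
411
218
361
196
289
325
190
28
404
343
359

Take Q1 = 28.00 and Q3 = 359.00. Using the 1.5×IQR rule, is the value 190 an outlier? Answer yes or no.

no

IQR = Q3 − Q1 = 359.00 − 28.00 = 331.00.
Lower fence = Q1 − 1.5·IQR = 28.00 − 496.50 = -468.50.
Upper fence = Q3 + 1.5·IQR = 359.00 + 496.50 = 855.50.
190 lies within [-468.50, 855.50].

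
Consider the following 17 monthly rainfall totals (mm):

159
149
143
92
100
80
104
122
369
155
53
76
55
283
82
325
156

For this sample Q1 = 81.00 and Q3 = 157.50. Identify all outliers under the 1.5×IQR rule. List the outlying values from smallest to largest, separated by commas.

283, 325, 369

IQR = Q3 − Q1 = 157.50 − 81.00 = 76.50.
Lower fence = Q1 − 1.5·IQR = 81.00 − 114.75 = -33.75.
Upper fence = Q3 + 1.5·IQR = 157.50 + 114.75 = 272.25.
283 > 272.25 → outlier.
325 > 272.25 → outlier.
369 > 272.25 → outlier.
All remaining values lie within [-33.75, 272.25].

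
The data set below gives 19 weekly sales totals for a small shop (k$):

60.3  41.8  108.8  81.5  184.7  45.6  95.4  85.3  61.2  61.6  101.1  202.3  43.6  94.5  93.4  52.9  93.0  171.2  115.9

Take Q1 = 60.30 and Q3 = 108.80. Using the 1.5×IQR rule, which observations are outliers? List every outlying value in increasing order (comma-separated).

IQR = Q3 − Q1 = 108.80 − 60.30 = 48.50.
Lower fence = Q1 − 1.5·IQR = 60.30 − 72.75 = -12.45.
Upper fence = Q3 + 1.5·IQR = 108.80 + 72.75 = 181.55.
184.7 > 181.55 → outlier.
202.3 > 181.55 → outlier.
All remaining values lie within [-12.45, 181.55].

184.7, 202.3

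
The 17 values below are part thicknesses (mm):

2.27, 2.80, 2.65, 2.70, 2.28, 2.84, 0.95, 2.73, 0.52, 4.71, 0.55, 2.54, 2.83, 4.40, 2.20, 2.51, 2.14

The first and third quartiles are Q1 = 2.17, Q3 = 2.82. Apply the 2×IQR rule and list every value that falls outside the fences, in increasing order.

IQR = Q3 − Q1 = 2.82 − 2.17 = 0.65.
Lower fence = Q1 − 2·IQR = 2.17 − 1.30 = 0.87.
Upper fence = Q3 + 2·IQR = 2.82 + 1.30 = 4.12.
0.52 < 0.87 → outlier.
0.55 < 0.87 → outlier.
4.40 > 4.12 → outlier.
4.71 > 4.12 → outlier.
All remaining values lie within [0.87, 4.12].

0.52, 0.55, 4.40, 4.71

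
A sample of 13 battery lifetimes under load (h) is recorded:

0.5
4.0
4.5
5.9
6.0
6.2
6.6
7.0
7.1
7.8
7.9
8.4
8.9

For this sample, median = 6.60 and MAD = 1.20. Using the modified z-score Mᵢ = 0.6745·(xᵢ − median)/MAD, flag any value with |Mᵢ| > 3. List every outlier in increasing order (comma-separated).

|Mᵢ| > 3 ⇔ |xᵢ − 6.60| > 3·1.20/0.6745 = 5.34.
So outliers lie outside [1.26, 11.94].
0.5: M = -3.43 → outlier.

0.5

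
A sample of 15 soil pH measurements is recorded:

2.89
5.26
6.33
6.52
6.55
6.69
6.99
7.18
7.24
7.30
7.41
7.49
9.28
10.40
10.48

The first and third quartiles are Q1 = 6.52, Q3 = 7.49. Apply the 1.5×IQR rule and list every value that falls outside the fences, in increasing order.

IQR = Q3 − Q1 = 7.49 − 6.52 = 0.97.
Lower fence = Q1 − 1.5·IQR = 6.52 − 1.455 = 5.065.
Upper fence = Q3 + 1.5·IQR = 7.49 + 1.455 = 8.945.
2.89 < 5.065 → outlier.
9.28 > 8.945 → outlier.
10.40 > 8.945 → outlier.
10.48 > 8.945 → outlier.
All remaining values lie within [5.065, 8.945].

2.89, 9.28, 10.40, 10.48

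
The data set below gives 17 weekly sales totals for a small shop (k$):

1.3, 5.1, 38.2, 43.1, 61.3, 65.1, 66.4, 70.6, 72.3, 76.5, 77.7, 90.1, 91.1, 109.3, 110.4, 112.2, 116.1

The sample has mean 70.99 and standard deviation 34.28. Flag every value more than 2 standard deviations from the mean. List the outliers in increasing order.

1.3

Cutoffs at x̄ ± 2s: 70.99 ± 2·34.28 = [2.43, 139.55].
1.3: z = -2.03, |z| > 2 → outlier.
Every other value lies within [2.43, 139.55].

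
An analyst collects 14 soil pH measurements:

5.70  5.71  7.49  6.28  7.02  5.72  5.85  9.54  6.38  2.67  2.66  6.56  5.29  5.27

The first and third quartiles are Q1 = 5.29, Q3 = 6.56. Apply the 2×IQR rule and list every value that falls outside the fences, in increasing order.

IQR = Q3 − Q1 = 6.56 − 5.29 = 1.27.
Lower fence = Q1 − 2·IQR = 5.29 − 2.54 = 2.75.
Upper fence = Q3 + 2·IQR = 6.56 + 2.54 = 9.10.
2.66 < 2.75 → outlier.
2.67 < 2.75 → outlier.
9.54 > 9.10 → outlier.
All remaining values lie within [2.75, 9.10].

2.66, 2.67, 9.54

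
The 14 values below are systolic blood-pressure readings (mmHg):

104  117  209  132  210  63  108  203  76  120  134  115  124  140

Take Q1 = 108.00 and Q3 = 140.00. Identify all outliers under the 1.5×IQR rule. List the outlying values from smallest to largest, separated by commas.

203, 209, 210

IQR = Q3 − Q1 = 140.00 − 108.00 = 32.00.
Lower fence = Q1 − 1.5·IQR = 108.00 − 48.00 = 60.00.
Upper fence = Q3 + 1.5·IQR = 140.00 + 48.00 = 188.00.
203 > 188.00 → outlier.
209 > 188.00 → outlier.
210 > 188.00 → outlier.
All remaining values lie within [60.00, 188.00].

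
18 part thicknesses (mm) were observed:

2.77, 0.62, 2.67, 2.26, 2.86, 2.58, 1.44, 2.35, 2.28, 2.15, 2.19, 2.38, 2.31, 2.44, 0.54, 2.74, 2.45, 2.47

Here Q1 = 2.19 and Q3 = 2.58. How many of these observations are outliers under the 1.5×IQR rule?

IQR = 0.39; fences at 2.19 − 0.585 = 1.605 and 2.58 + 0.585 = 3.165.
Outside the cutoffs: 0.54, 0.62, 1.44.

3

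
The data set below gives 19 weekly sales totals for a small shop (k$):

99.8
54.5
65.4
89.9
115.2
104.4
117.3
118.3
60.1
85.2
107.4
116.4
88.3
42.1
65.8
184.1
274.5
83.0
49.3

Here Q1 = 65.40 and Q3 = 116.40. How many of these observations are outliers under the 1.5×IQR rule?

IQR = 51.00; fences at 65.40 − 76.50 = -11.10 and 116.40 + 76.50 = 192.90.
Outside the cutoffs: 274.5.

1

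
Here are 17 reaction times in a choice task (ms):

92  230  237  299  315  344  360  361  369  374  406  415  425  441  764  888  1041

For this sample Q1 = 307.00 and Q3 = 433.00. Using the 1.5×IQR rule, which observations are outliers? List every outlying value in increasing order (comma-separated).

92, 764, 888, 1041

IQR = Q3 − Q1 = 433.00 − 307.00 = 126.00.
Lower fence = Q1 − 1.5·IQR = 307.00 − 189.00 = 118.00.
Upper fence = Q3 + 1.5·IQR = 433.00 + 189.00 = 622.00.
92 < 118.00 → outlier.
764 > 622.00 → outlier.
888 > 622.00 → outlier.
1041 > 622.00 → outlier.
All remaining values lie within [118.00, 622.00].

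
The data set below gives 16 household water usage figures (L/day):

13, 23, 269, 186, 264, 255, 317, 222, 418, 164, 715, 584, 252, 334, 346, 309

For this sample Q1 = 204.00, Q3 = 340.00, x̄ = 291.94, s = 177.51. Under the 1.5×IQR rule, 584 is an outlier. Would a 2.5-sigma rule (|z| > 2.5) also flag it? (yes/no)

no

z = (584 − 291.94) / 177.51 = 1.65.
|z| = 1.65 ≤ 2.5.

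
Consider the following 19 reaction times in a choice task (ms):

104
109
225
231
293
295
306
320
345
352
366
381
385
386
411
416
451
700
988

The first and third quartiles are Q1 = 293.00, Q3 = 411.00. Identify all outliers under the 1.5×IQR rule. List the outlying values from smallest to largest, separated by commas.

104, 109, 700, 988

IQR = Q3 − Q1 = 411.00 − 293.00 = 118.00.
Lower fence = Q1 − 1.5·IQR = 293.00 − 177.00 = 116.00.
Upper fence = Q3 + 1.5·IQR = 411.00 + 177.00 = 588.00.
104 < 116.00 → outlier.
109 < 116.00 → outlier.
700 > 588.00 → outlier.
988 > 588.00 → outlier.
All remaining values lie within [116.00, 588.00].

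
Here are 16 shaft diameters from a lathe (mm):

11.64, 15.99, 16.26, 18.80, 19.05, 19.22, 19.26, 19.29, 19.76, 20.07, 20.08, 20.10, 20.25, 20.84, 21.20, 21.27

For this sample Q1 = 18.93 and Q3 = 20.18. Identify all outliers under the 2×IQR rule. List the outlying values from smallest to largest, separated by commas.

IQR = Q3 − Q1 = 20.18 − 18.93 = 1.25.
Lower fence = Q1 − 2·IQR = 18.93 − 2.50 = 16.43.
Upper fence = Q3 + 2·IQR = 20.18 + 2.50 = 22.68.
11.64 < 16.43 → outlier.
15.99 < 16.43 → outlier.
16.26 < 16.43 → outlier.
All remaining values lie within [16.43, 22.68].

11.64, 15.99, 16.26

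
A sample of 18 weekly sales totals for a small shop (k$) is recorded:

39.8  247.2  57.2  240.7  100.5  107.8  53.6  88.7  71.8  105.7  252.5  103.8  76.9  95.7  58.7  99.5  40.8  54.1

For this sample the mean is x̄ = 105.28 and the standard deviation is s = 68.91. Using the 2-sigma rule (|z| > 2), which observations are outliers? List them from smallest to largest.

Cutoffs at x̄ ± 2s: 105.28 ± 2·68.91 = [-32.54, 243.10].
247.2: z = 2.06, |z| > 2 → outlier.
252.5: z = 2.14, |z| > 2 → outlier.
Every other value lies within [-32.54, 243.10].

247.2, 252.5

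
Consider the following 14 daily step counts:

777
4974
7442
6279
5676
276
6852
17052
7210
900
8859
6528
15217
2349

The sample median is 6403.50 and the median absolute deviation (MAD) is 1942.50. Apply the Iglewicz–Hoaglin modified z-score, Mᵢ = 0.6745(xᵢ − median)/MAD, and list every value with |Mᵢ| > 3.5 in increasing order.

|Mᵢ| > 3.5 ⇔ |xᵢ − 6403.50| > 3.5·1942.50/0.6745 = 10079.69.
So outliers lie outside [-3676.19, 16483.19].
17052: M = 3.70 → outlier.

17052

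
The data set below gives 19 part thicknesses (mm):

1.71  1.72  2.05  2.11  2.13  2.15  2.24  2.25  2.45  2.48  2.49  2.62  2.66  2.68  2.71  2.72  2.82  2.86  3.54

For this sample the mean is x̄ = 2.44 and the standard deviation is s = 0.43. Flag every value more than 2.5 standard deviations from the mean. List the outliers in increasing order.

3.54

Cutoffs at x̄ ± 2.5s: 2.44 ± 2.5·0.43 = [1.365, 3.515].
3.54: z = 2.56, |z| > 2.5 → outlier.
Every other value lies within [1.365, 3.515].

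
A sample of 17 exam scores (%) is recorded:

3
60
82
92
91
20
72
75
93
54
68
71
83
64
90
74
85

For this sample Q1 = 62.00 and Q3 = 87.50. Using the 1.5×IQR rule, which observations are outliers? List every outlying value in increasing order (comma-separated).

IQR = Q3 − Q1 = 87.50 − 62.00 = 25.50.
Lower fence = Q1 − 1.5·IQR = 62.00 − 38.25 = 23.75.
Upper fence = Q3 + 1.5·IQR = 87.50 + 38.25 = 125.75.
3 < 23.75 → outlier.
20 < 23.75 → outlier.
All remaining values lie within [23.75, 125.75].

3, 20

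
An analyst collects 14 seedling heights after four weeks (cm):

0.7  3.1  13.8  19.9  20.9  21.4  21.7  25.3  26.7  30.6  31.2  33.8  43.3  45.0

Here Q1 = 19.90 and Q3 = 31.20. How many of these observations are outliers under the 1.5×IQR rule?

IQR = 11.30; fences at 19.90 − 16.95 = 2.95 and 31.20 + 16.95 = 48.15.
Outside the cutoffs: 0.7.

1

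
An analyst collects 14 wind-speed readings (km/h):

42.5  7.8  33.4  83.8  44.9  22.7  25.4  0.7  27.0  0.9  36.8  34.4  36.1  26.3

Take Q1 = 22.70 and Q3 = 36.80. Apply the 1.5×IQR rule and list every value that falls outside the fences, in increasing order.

0.7, 0.9, 83.8

IQR = Q3 − Q1 = 36.80 − 22.70 = 14.10.
Lower fence = Q1 − 1.5·IQR = 22.70 − 21.15 = 1.55.
Upper fence = Q3 + 1.5·IQR = 36.80 + 21.15 = 57.95.
0.7 < 1.55 → outlier.
0.9 < 1.55 → outlier.
83.8 > 57.95 → outlier.
All remaining values lie within [1.55, 57.95].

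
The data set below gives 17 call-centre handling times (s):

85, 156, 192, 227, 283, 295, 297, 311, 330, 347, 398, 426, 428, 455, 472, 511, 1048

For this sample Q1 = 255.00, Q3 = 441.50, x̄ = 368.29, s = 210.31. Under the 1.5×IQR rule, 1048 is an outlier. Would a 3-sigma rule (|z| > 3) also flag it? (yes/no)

z = (1048 − 368.29) / 210.31 = 3.23.
|z| = 3.23 > 3.

yes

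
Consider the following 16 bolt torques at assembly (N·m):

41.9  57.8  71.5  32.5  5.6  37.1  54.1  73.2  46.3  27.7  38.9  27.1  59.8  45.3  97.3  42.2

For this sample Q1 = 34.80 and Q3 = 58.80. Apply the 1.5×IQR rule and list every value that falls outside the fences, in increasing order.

97.3

IQR = Q3 − Q1 = 58.80 − 34.80 = 24.00.
Lower fence = Q1 − 1.5·IQR = 34.80 − 36.00 = -1.20.
Upper fence = Q3 + 1.5·IQR = 58.80 + 36.00 = 94.80.
97.3 > 94.80 → outlier.
All remaining values lie within [-1.20, 94.80].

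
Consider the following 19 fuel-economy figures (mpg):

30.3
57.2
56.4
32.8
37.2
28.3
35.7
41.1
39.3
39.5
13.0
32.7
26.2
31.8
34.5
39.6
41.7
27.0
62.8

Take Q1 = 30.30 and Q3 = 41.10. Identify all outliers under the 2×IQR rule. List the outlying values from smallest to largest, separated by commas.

62.8

IQR = Q3 − Q1 = 41.10 − 30.30 = 10.80.
Lower fence = Q1 − 2·IQR = 30.30 − 21.60 = 8.70.
Upper fence = Q3 + 2·IQR = 41.10 + 21.60 = 62.70.
62.8 > 62.70 → outlier.
All remaining values lie within [8.70, 62.70].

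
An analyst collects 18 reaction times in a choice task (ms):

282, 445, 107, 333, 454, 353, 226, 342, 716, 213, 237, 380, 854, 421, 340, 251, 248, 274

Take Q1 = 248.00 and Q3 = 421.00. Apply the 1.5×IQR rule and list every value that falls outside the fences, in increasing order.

716, 854

IQR = Q3 − Q1 = 421.00 − 248.00 = 173.00.
Lower fence = Q1 − 1.5·IQR = 248.00 − 259.50 = -11.50.
Upper fence = Q3 + 1.5·IQR = 421.00 + 259.50 = 680.50.
716 > 680.50 → outlier.
854 > 680.50 → outlier.
All remaining values lie within [-11.50, 680.50].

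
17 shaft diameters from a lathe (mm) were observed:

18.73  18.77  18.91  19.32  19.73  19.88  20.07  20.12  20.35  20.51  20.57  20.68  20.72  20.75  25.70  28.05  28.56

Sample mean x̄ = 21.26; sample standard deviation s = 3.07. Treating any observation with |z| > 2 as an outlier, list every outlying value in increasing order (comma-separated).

Cutoffs at x̄ ± 2s: 21.26 ± 2·3.07 = [15.12, 27.40].
28.05: z = 2.21, |z| > 2 → outlier.
28.56: z = 2.38, |z| > 2 → outlier.
Every other value lies within [15.12, 27.40].

28.05, 28.56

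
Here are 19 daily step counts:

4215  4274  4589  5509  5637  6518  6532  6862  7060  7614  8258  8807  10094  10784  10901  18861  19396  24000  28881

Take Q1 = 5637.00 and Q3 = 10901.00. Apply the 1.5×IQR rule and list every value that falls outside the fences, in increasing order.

IQR = Q3 − Q1 = 10901.00 − 5637.00 = 5264.00.
Lower fence = Q1 − 1.5·IQR = 5637.00 − 7896.00 = -2259.00.
Upper fence = Q3 + 1.5·IQR = 10901.00 + 7896.00 = 18797.00.
18861 > 18797.00 → outlier.
19396 > 18797.00 → outlier.
24000 > 18797.00 → outlier.
28881 > 18797.00 → outlier.
All remaining values lie within [-2259.00, 18797.00].

18861, 19396, 24000, 28881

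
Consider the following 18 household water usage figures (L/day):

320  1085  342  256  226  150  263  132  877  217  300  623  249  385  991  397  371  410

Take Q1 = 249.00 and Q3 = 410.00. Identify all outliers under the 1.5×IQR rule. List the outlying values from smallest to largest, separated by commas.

877, 991, 1085

IQR = Q3 − Q1 = 410.00 − 249.00 = 161.00.
Lower fence = Q1 − 1.5·IQR = 249.00 − 241.50 = 7.50.
Upper fence = Q3 + 1.5·IQR = 410.00 + 241.50 = 651.50.
877 > 651.50 → outlier.
991 > 651.50 → outlier.
1085 > 651.50 → outlier.
All remaining values lie within [7.50, 651.50].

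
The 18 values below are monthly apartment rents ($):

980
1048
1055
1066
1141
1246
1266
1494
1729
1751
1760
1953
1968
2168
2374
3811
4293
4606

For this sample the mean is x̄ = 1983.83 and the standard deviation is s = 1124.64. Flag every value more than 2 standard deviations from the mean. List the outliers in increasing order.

4293, 4606

Cutoffs at x̄ ± 2s: 1983.83 ± 2·1124.64 = [-265.45, 4233.11].
4293: z = 2.05, |z| > 2 → outlier.
4606: z = 2.33, |z| > 2 → outlier.
Every other value lies within [-265.45, 4233.11].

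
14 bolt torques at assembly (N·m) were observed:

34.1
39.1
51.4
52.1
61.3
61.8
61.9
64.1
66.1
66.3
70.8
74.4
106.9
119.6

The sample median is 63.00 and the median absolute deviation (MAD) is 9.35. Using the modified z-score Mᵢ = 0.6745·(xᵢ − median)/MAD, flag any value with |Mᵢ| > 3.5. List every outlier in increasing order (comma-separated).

|Mᵢ| > 3.5 ⇔ |xᵢ − 63.00| > 3.5·9.35/0.6745 = 48.52.
So outliers lie outside [14.48, 111.52].
119.6: M = 4.08 → outlier.

119.6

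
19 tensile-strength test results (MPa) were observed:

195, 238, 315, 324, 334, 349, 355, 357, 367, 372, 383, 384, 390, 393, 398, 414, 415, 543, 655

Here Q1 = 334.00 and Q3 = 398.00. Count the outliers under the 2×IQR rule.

3

IQR = 64.00; fences at 334.00 − 128.00 = 206.00 and 398.00 + 128.00 = 526.00.
Outside the cutoffs: 195, 543, 655.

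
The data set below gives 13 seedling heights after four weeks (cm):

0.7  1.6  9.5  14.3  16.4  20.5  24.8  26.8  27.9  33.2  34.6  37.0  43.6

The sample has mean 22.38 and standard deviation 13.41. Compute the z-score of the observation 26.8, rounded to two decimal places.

0.33

z = (26.8 − 22.38) / 13.41 = 0.33.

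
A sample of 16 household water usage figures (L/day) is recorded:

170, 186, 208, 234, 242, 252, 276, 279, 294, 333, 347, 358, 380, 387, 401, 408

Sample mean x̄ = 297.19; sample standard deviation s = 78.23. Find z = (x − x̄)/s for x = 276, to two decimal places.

-0.27

z = (276 − 297.19) / 78.23 = -0.27.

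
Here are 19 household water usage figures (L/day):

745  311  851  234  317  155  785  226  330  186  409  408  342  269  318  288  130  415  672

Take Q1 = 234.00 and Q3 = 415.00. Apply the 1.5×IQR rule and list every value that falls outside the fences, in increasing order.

IQR = Q3 − Q1 = 415.00 − 234.00 = 181.00.
Lower fence = Q1 − 1.5·IQR = 234.00 − 271.50 = -37.50.
Upper fence = Q3 + 1.5·IQR = 415.00 + 271.50 = 686.50.
745 > 686.50 → outlier.
785 > 686.50 → outlier.
851 > 686.50 → outlier.
All remaining values lie within [-37.50, 686.50].

745, 785, 851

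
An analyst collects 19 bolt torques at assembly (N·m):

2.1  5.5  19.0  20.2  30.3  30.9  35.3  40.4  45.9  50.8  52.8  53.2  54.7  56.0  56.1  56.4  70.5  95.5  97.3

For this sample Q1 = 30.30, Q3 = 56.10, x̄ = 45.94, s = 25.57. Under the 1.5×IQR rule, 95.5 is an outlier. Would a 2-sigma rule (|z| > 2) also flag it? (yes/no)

no

z = (95.5 − 45.94) / 25.57 = 1.94.
|z| = 1.94 ≤ 2.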